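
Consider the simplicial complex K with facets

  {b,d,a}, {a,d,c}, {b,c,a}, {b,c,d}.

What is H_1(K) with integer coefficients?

Fix the vertex order a < b < c < d and write every simplex with vertices in increasing order. Then dim K = 2 and the simplices of K are:

  0-simplices (4): a, b, c, d
  1-simplices (6): ab, ac, ad, bc, bd, cd
  2-simplices (4): abc, abd, acd, bcd

so the chain groups are C_0 ≅ Z^4, C_1 ≅ Z^6, C_2 ≅ Z^4.

Boundary ∂_1: C_1 → C_0 sends each edge [p,q] (with p < q) to q − p. For instance
  ∂ab = b − a.
The 4×6 boundary matrix has rank 3 and Smith normal form diag(1,1,1).

Boundary ∂_2: C_2 → C_1 acts by ∂[p,q,r] = [q,r] − [p,r] + [p,q]. For instance
  ∂abd = bd − ad + ab,
  ∂bcd = cd − bd + bc.
As a 6×4 matrix over Z this has rank 3, with invariant factors (1,1,1).

Now H_k = ker ∂_k / im ∂_{k+1}, so:

  H_1: rank ker ∂_1 − rank ∂_2 = (6 − 3) − 3 = 0, and the invariant factors of ∂_2 are all 1, so H_1 ≅ 0.

H_1 = 0.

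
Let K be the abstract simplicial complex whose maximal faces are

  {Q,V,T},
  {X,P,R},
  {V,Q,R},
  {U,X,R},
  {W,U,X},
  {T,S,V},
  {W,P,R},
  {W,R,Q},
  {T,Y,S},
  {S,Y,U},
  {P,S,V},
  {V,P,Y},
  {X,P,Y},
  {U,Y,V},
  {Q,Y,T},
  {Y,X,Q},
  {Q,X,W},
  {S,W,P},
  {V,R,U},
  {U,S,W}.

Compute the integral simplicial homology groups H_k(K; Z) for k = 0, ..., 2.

H_0 ≅ Z,  H_1 ≅ Z ⊕ Z/2,  H_2 = 0.

Take the total order P < Q < R < S < T < U < V < W < X < Y on the vertex set. Then K (dimension 2) consists of the simplices:

  0-simplices (10): P, Q, R, S, T, U, V, W, X, Y
  1-simplices (30): PR, PS, PV, PW, PX, PY, QR, QT, QV, QW, QX, QY, RU, RV, RW, RX, ST, SU, SV, SW, SY, TV, TY, UV, UW, UX, UY, VY, WX, XY
  2-simplices (20): PRW, PRX, PSV, PSW, PVY, PXY, QRV, QRW, QTV, QTY, QWX, QXY, RUV, RUX, STV, STY, SUW, SUY, UVY, UWX

so the chain groups are C_0 ≅ Z^10, C_1 ≅ Z^30, C_2 ≅ Z^20.

The boundary map ∂_1: C_1 → C_0 maps an edge to its endpoints' difference, ∂[p,q] = q − p. For instance
  ∂QV = V − Q.
The resulting 10×30 matrix has rank 9, and its Smith normal form has invariant factors (1,1,1,1,1,1,1,1,1).

The boundary map ∂_2: C_2 → C_1 maps a triangle to the signed sum of its edges. For instance
  ∂PRX = RX − PX + PR,
  ∂SUY = UY − SY + SU.
As a 30×20 matrix over Z this has rank 20, with invariant factors (1,1,1,1,1,1,1,1,1,1,1,1,1,1,1,1,1,1,1,2).

Now H_k = ker ∂_k / im ∂_{k+1}, so:

  H_0: rank C_0 − rank ∂_1 = 10 − 9 = 1, and the invariant factors of ∂_1 are all 1, so H_0 = Z.
  H_1: rank ker ∂_1 − rank ∂_2 = (30 − 9) − 20 = 1, and ∂_2 has invariant factor 2 > 1, so H_1 = Z ⊕ Z/2.
  H_2: rank ker ∂_2 − rank ∂_3 = (20 − 20) − 0 = 0, and there is no ∂_3, so H_2 = 0.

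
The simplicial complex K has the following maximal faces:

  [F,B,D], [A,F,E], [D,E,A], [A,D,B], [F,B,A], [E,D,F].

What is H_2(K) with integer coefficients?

Take the total order A < B < D < E < F on the vertex set. Then K (dimension 2) consists of the simplices:

  0-simplices (5): A, B, D, E, F
  1-simplices (9): AB, AD, AE, AF, BD, BF, DE, DF, EF
  2-simplices (6): ABD, ABF, ADE, AEF, BDF, DEF

giving chain groups C_0 ≅ Z^5, C_1 ≅ Z^9, C_2 ≅ Z^6.

The boundary map ∂_1: C_1 → C_0 is given by ∂[p,q] = [q] − [p]. For instance
  ∂EF = F − E.
The resulting 5×9 matrix has rank 4, and its Smith normal form has invariant factors (1,1,1,1).

The boundary map ∂_2: C_2 → C_1 sends each 2-simplex [p,q,r] to [q,r] − [p,r] + [p,q]. For instance
  ∂ABF = BF − AF + AB,
  ∂BDF = DF − BF + BD.
The 9×6 boundary matrix has rank 5 and Smith normal form diag(1,1,1,1,1).

Now H_k = ker ∂_k / im ∂_{k+1}, so:

  H_2: rank ker ∂_2 − rank ∂_3 = (6 − 5) − 0 = 1, and there is no ∂_3, so H_2 = Z.

H_2 ≅ Z.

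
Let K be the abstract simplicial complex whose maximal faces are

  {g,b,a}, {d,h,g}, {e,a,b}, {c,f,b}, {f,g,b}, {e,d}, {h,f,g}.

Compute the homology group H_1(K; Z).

K has 8 vertices, 14 edges, 6 triangles.
rank ∂_1 = 7, rank ∂_2 = 6 ⇒ b_1 = 14 − 7 − 6 = 1; all invariant factors of ∂_2 are 1 so no torsion. So H_1 = Z.

H_1 ≅ Z.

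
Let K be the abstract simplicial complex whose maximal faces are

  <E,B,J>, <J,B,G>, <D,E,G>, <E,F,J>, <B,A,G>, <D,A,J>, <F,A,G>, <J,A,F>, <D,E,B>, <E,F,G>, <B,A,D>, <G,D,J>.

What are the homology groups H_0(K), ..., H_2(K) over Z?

H_0 ≅ Z,  H_1 ≅ Z/2,  H_2 = 0.

Order the vertices as A < B < D < E < F < G < J. Listing each simplex with vertices in this order, K has dimension 2 with simplices:

  0-simplices (7): A, B, D, E, F, G, J
  1-simplices (18): AB, AD, AF, AG, AJ, BD, BE, BG, BJ, DE, DG, DJ, EF, EG, EJ, FG, FJ, GJ
  2-simplices (12): ABD, ABG, ADJ, AFG, AFJ, BDE, BEJ, BGJ, DEG, DGJ, EFG, EFJ

Hence C_0 ≅ Z^7, C_1 ≅ Z^18, C_2 ≅ Z^12.

Boundary ∂_1: C_1 → C_0 maps an edge to its endpoints' difference, ∂[p,q] = q − p.
The 7×18 boundary matrix has rank 6 and Smith normal form diag(1,1,1,1,1,1).

∂_2: C_2 → C_1 sends each 2-simplex [p,q,r] to [q,r] − [p,r] + [p,q]. For instance
  ∂BEJ = EJ − BJ + BE,
  ∂ADJ = DJ − AJ + AD.
This gives a 18×12 integer matrix of rank 12; reducing to Smith normal form yields diagonal entries (1,1,1,1,1,1,1,1,1,1,1,2).

Reading off H_k = ker ∂_k / im ∂_{k+1}:

  H_0: rank C_0 − rank ∂_1 = 7 − 6 = 1, and the invariant factors of ∂_1 are all 1, so H_0 ≅ Z.
  H_1: rank ker ∂_1 − rank ∂_2 = (18 − 6) − 12 = 0, and ∂_2 has invariant factor 2 > 1, so H_1 ≅ Z/2.
  H_2: rank ker ∂_2 − rank ∂_3 = (12 − 12) − 0 = 0, and there is no ∂_3, so H_2 ≅ 0.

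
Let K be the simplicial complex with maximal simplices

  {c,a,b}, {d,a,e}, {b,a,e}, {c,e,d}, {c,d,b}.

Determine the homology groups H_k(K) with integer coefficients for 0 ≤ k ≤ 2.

Take the total order a < b < c < d < e on the vertex set. Then K (dimension 2) consists of the simplices:

  0-simplices (5): a, b, c, d, e
  1-simplices (10): ab, ac, ad, ae, bc, bd, be, cd, ce, de
  2-simplices (5): abc, abe, ade, bcd, cde

Hence C_0 ≅ Z^5, C_1 ≅ Z^10, C_2 ≅ Z^5.

The boundary map ∂_1: C_1 → C_0 is given by ∂[p,q] = [q] − [p]. For instance
  ∂bd = d − b.
The 5×10 boundary matrix has rank 4 and Smith normal form diag(1,1,1,1).

∂_2: C_2 → C_1 acts by ∂[p,q,r] = [q,r] − [p,r] + [p,q]. For instance
  ∂abe = be − ae + ab,
  ∂ade = de − ae + ad.
As a 10×5 matrix over Z this has rank 5, with invariant factors (1,1,1,1,1).

Reading off H_k = ker ∂_k / im ∂_{k+1}:

  H_0: rank C_0 − rank ∂_1 = 5 − 4 = 1, and the invariant factors of ∂_1 are all 1, so H_0 = Z.
  H_1: rank ker ∂_1 − rank ∂_2 = (10 − 4) − 5 = 1, and the invariant factors of ∂_2 are all 1, so H_1 = Z.
  H_2: rank ker ∂_2 − rank ∂_3 = (5 − 5) − 0 = 0, and there is no ∂_3, so H_2 = 0.

H_0 ≅ Z,  H_1 ≅ Z,  H_2 = 0.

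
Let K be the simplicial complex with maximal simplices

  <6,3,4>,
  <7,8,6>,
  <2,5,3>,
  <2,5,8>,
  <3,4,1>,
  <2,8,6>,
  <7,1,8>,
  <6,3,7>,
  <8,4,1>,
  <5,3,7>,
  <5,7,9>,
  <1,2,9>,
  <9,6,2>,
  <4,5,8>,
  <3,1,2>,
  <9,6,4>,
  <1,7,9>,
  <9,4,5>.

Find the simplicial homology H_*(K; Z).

H_0 ≅ Z,  H_1 ≅ Z^2,  H_2 ≅ Z.

We work with the vertex ordering 1 < 2 < 3 < 4 < 5 < 6 < 7 < 8 < 9. The simplices of K, each written with vertices in increasing order, are:

  0-simplices (9): [1], [2], [3], [4], [5], [6], [7], [8], [9]
  1-simplices (27): (27 of them)
  2-simplices (18): [1,2,3], [1,2,9], [1,3,4], [1,4,8], [1,7,8], [1,7,9], [2,3,5], [2,5,8], [2,6,8], [2,6,9], [3,4,6], [3,5,7], [3,6,7], [4,5,8], [4,5,9], [4,6,9], [5,7,9], [6,7,8]

so the chain groups are C_0 ≅ Z^9, C_1 ≅ Z^27, C_2 ≅ Z^18.

The boundary map ∂_1: C_1 → C_0 sends each edge [p,q] (with p < q) to q − p. For instance
  ∂[5,9] = [9] − [5].
As a 9×27 matrix over Z this has rank 8, with invariant factors (1,1,1,1,1,1,1,1).

∂_2: C_2 → C_1 acts by ∂[p,q,r] = [q,r] − [p,r] + [p,q]. For instance
  ∂[4,5,9] = [5,9] − [4,9] + [4,5],
  ∂[1,2,9] = [2,9] − [1,9] + [1,2].
As a 27×18 matrix over Z this has rank 17, with invariant factors (1,1,1,1,1,1,1,1,1,1,1,1,1,1,1,1,1).

Computing H_k = (kernel of ∂_k) / (image of ∂_{k+1}):

  H_0: rank C_0 − rank ∂_1 = 9 − 8 = 1, and the invariant factors of ∂_1 are all 1, so H_0 = Z.
  H_1: rank ker ∂_1 − rank ∂_2 = (27 − 8) − 17 = 2, and the invariant factors of ∂_2 are all 1, so H_1 = Z^2.
  H_2: rank ker ∂_2 − rank ∂_3 = (18 − 17) − 0 = 1, and there is no ∂_3, so H_2 = Z.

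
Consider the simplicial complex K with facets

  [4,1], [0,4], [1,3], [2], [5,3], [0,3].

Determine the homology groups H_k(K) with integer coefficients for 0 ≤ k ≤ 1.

K has 6 vertices, 5 edges.
rank ∂_0 = 0, rank ∂_1 = 4 ⇒ b_0 = 6 − 0 − 4 = 2; all invariant factors of ∂_1 are 1 so no torsion. So H_0 ≅ Z^2.
rank ∂_1 = 4, rank ∂_2 = 0 ⇒ b_1 = 5 − 4 − 0 = 1. So H_1 ≅ Z.

H_0 = Z^2,  H_1 = Z.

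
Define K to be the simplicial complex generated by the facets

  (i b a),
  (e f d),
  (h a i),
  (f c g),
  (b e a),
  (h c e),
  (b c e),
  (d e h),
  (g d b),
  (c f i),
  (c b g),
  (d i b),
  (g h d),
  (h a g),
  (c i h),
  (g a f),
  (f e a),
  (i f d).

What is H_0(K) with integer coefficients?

H_0 ≅ Z.

Order the vertices as a < b < c < d < e < f < g < h < i. Listing each simplex with vertices in this order, K has dimension 2 with simplices:

  0-simplices (9): a, b, c, d, e, f, g, h, i
  1-simplices (27): ab, ae, af, ag, ah, ai, bc, bd, be, bg, bi, ce, cf, cg, ch, ci, de, df, dg, dh, di, ef, eh, fg, fi, gh, hi
  2-simplices (18): abe, abi, aef, afg, agh, ahi, bce, bcg, bdg, bdi, ceh, cfg, cfi, chi, def, deh, dfi, dgh

so the chain groups are C_0 ≅ Z^9, C_1 ≅ Z^27, C_2 ≅ Z^18.

The boundary map ∂_1: C_1 → C_0 sends each edge [p,q] (with p < q) to q − p. For instance
  ∂dg = g − d.
The 9×27 boundary matrix has rank 8 and Smith normal form diag(1,1,1,1,1,1,1,1).

∂_2: C_2 → C_1 maps a triangle to the signed sum of its edges. For instance
  ∂aef = ef − af + ae,
  ∂cfg = fg − cg + cf.
The 27×18 boundary matrix has rank 17 and Smith normal form diag(1,1,1,1,1,1,1,1,1,1,1,1,1,1,1,1,1).

Reading off H_k = ker ∂_k / im ∂_{k+1}:

  H_0: rank C_0 − rank ∂_1 = 9 − 8 = 1, and the invariant factors of ∂_1 are all 1, so H_0 ≅ Z.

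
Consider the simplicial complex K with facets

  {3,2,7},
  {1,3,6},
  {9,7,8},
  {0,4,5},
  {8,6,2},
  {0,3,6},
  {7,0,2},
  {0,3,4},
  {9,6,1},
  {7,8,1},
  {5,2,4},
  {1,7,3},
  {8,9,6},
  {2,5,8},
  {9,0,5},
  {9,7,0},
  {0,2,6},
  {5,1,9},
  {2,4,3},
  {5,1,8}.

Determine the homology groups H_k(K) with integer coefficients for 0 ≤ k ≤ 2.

K has 10 vertices, 30 edges, 20 triangles.
rank ∂_0 = 0, rank ∂_1 = 9 ⇒ b_0 = 10 − 0 − 9 = 1; all invariant factors of ∂_1 are 1 so no torsion. So H_0 ≅ Z.
rank ∂_1 = 9, rank ∂_2 = 20 ⇒ b_1 = 30 − 9 − 20 = 1; ∂_2 has invariant factor(s) [2] giving torsion. So H_1 ≅ Z ⊕ Z/2.
rank ∂_2 = 20, rank ∂_3 = 0 ⇒ b_2 = 20 − 20 − 0 = 0. So H_2 ≅ 0.

H_0 = Z,  H_1 = Z ⊕ Z/2,  H_2 = 0.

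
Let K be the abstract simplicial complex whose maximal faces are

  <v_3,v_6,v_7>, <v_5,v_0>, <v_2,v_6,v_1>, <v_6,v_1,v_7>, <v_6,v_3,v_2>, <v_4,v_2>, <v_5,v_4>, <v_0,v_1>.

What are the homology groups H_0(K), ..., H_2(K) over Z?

K has 8 vertices, 12 edges, 4 triangles.
rank ∂_0 = 0, rank ∂_1 = 7 ⇒ b_0 = 8 − 0 − 7 = 1; all invariant factors of ∂_1 are 1 so no torsion. So H_0 = Z.
rank ∂_1 = 7, rank ∂_2 = 4 ⇒ b_1 = 12 − 7 − 4 = 1; all invariant factors of ∂_2 are 1 so no torsion. So H_1 = Z.
rank ∂_2 = 4, rank ∂_3 = 0 ⇒ b_2 = 4 − 4 − 0 = 0. So H_2 = 0.

H_0 = Z,  H_1 = Z,  H_2 = 0.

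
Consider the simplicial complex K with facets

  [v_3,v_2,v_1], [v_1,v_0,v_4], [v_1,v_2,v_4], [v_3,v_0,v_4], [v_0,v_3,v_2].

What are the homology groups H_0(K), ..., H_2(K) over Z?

We work with the vertex ordering v_0 < v_1 < v_2 < v_3 < v_4. The simplices of K, each written with vertices in increasing order, are:

  0-simplices (5): [v_0], [v_1], [v_2], [v_3], [v_4]
  1-simplices (10): [v_0,v_1], [v_0,v_2], [v_0,v_3], [v_0,v_4], [v_1,v_2], [v_1,v_3], [v_1,v_4], [v_2,v_3], [v_2,v_4], [v_3,v_4]
  2-simplices (5): [v_0,v_1,v_4], [v_0,v_2,v_3], [v_0,v_3,v_4], [v_1,v_2,v_3], [v_1,v_2,v_4]

so the chain groups are C_0 ≅ Z^5, C_1 ≅ Z^10, C_2 ≅ Z^5.

∂_1: C_1 → C_0 maps an edge to its endpoints' difference, ∂[p,q] = q − p. For instance
  ∂[v_0,v_3] = [v_3] − [v_0].
As a 5×10 matrix over Z this has rank 4, with invariant factors (1,1,1,1).

∂_2: C_2 → C_1 sends each 2-simplex [p,q,r] to [q,r] − [p,r] + [p,q]. For instance
  ∂[v_1,v_2,v_3] = [v_2,v_3] − [v_1,v_3] + [v_1,v_2],
  ∂[v_0,v_1,v_4] = [v_1,v_4] − [v_0,v_4] + [v_0,v_1].
The resulting 10×5 matrix has rank 5, and its Smith normal form has invariant factors (1,1,1,1,1).

Computing H_k = (kernel of ∂_k) / (image of ∂_{k+1}):

  H_0: rank C_0 − rank ∂_1 = 5 − 4 = 1, and the invariant factors of ∂_1 are all 1, so H_0 = Z.
  H_1: rank ker ∂_1 − rank ∂_2 = (10 − 4) − 5 = 1, and the invariant factors of ∂_2 are all 1, so H_1 = Z.
  H_2: rank ker ∂_2 − rank ∂_3 = (5 − 5) − 0 = 0, and there is no ∂_3, so H_2 = 0.

As a check, the Euler characteristic is 5 − 10 + 5 = 0, which agrees with 1 − 1 + 0 = 0.

H_0 = Z,  H_1 = Z,  H_2 = 0.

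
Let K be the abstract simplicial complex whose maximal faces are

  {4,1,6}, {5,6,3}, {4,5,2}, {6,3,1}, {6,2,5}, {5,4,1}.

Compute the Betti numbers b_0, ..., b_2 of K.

Order the vertices as 1 < 2 < 3 < 4 < 5 < 6. Listing each simplex with vertices in this order, K has dimension 2 with simplices:

  0-simplices (6): [1], [2], [3], [4], [5], [6]
  1-simplices (12): [1,3], [1,4], [1,5], [1,6], [2,4], [2,5], [2,6], [3,5], [3,6], [4,5], [4,6], [5,6]
  2-simplices (6): [1,3,6], [1,4,5], [1,4,6], [2,4,5], [2,5,6], [3,5,6]

so the chain groups are C_0 ≅ Z^6, C_1 ≅ Z^12, C_2 ≅ Z^6.

Boundary ∂_1: C_1 → C_0 maps an edge to its endpoints' difference, ∂[p,q] = q − p.
As a 6×12 matrix over Z this has rank 5, with invariant factors (1,1,1,1,1).

Boundary ∂_2: C_2 → C_1 maps a triangle to the signed sum of its edges. For instance
  ∂[1,3,6] = [3,6] − [1,6] + [1,3],
  ∂[1,4,6] = [4,6] − [1,6] + [1,4].
As a 12×6 matrix over Z this has rank 6, with invariant factors (1,1,1,1,1,1).

From H_k ≅ ker(∂_k) / im(∂_{k+1}) we obtain:

  H_0: rank C_0 − rank ∂_1 = 6 − 5 = 1, and the invariant factors of ∂_1 are all 1, so H_0 ≅ Z.
  H_1: rank ker ∂_1 − rank ∂_2 = (12 − 5) − 6 = 1, and the invariant factors of ∂_2 are all 1, so H_1 ≅ Z.
  H_2: rank ker ∂_2 − rank ∂_3 = (6 − 6) − 0 = 0, and there is no ∂_3, so H_2 ≅ 0.

Hence the Betti numbers are b_0 = 1, b_1 = 1, b_2 = 0.

b_0 = 1, b_1 = 1, b_2 = 0.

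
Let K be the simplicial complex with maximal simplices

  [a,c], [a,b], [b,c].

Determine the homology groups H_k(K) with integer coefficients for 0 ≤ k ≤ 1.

H_0 ≅ Z,  H_1 ≅ Z.

Fix the vertex order a < b < c and write every simplex with vertices in increasing order. Then dim K = 1 and the simplices of K are:

  0-simplices (3): a, b, c
  1-simplices (3): ab, ac, bc

so the chain groups are C_0 ≅ Z^3, C_1 ≅ Z^3.

∂_1: C_1 → C_0 is given by ∂[p,q] = [q] − [p]. For instance
  ∂bc = c − b.
The resulting 3×3 matrix has rank 2, and its Smith normal form has invariant factors (1,1).

Now H_k = ker ∂_k / im ∂_{k+1}, so:

  H_0: rank C_0 − rank ∂_1 = 3 − 2 = 1, and the invariant factors of ∂_1 are all 1, so H_0 = Z.
  H_1: rank ker ∂_1 − rank ∂_2 = (3 − 2) − 0 = 1, and there is no ∂_2, so H_1 = Z.

(K is a triangulation of the circle S^1.)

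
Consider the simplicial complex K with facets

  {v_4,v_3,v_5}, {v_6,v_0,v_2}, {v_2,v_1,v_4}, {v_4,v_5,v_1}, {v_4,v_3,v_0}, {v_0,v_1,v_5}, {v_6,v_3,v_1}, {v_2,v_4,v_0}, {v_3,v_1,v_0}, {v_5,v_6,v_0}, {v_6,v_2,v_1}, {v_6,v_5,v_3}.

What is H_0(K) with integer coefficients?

H_0 ≅ Z.

Order the vertices as v_0 < v_1 < v_2 < v_3 < v_4 < v_5 < v_6. Listing each simplex with vertices in this order, K has dimension 2 with simplices:

  0-simplices (7): [v_0], [v_1], [v_2], [v_3], [v_4], [v_5], [v_6]
  1-simplices (18): (18 of them)
  2-simplices (12): (12 of them)

giving chain groups C_0 ≅ Z^7, C_1 ≅ Z^18, C_2 ≅ Z^12.

Boundary ∂_1: C_1 → C_0 sends each edge [p,q] (with p < q) to q − p. For instance
  ∂[v_1,v_5] = [v_5] − [v_1].
This gives a 7×18 integer matrix of rank 6; reducing to Smith normal form yields diagonal entries (1,1,1,1,1,1).

The boundary map ∂_2: C_2 → C_1 sends each 2-simplex [p,q,r] to [q,r] − [p,r] + [p,q]. For instance
  ∂[v_3,v_5,v_6] = [v_5,v_6] − [v_3,v_6] + [v_3,v_5],
  ∂[v_0,v_5,v_6] = [v_5,v_6] − [v_0,v_6] + [v_0,v_5].
As a 18×12 matrix over Z this has rank 12, with invariant factors (1,1,1,1,1,1,1,1,1,1,1,2).

From H_k ≅ ker(∂_k) / im(∂_{k+1}) we obtain:

  H_0: rank C_0 − rank ∂_1 = 7 − 6 = 1, and the invariant factors of ∂_1 are all 1, so H_0 ≅ Z.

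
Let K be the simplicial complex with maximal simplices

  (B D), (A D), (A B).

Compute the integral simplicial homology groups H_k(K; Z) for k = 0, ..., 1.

H_0 ≅ Z,  H_1 ≅ Z.

We work with the vertex ordering A < B < D. The simplices of K, each written with vertices in increasing order, are:

  0-simplices (3): A, B, D
  1-simplices (3): AB, AD, BD

so the chain groups are C_0 ≅ Z^3, C_1 ≅ Z^3.

The boundary map ∂_1: C_1 → C_0 sends each edge [p,q] (with p < q) to q − p. For instance
  ∂AD = D − A.
The 3×3 boundary matrix has rank 2 and Smith normal form diag(1,1).

Reading off H_k = ker ∂_k / im ∂_{k+1}:

  H_0: rank C_0 − rank ∂_1 = 3 − 2 = 1, and the invariant factors of ∂_1 are all 1, so H_0 ≅ Z.
  H_1: rank ker ∂_1 − rank ∂_2 = (3 − 2) − 0 = 1, and there is no ∂_2, so H_1 ≅ Z.

As a check, the Euler characteristic is 3 − 3 = 0, which agrees with 1 − 1 = 0.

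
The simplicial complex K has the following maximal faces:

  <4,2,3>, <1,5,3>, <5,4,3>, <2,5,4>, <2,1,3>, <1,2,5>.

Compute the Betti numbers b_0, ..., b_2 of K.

Order the vertices as 1 < 2 < 3 < 4 < 5. Listing each simplex with vertices in this order, K has dimension 2 with simplices:

  0-simplices (5): [1], [2], [3], [4], [5]
  1-simplices (9): [1,2], [1,3], [1,5], [2,3], [2,4], [2,5], [3,4], [3,5], [4,5]
  2-simplices (6): [1,2,3], [1,2,5], [1,3,5], [2,3,4], [2,4,5], [3,4,5]

so the chain groups are C_0 ≅ Z^5, C_1 ≅ Z^9, C_2 ≅ Z^6.

∂_1: C_1 → C_0 is given by ∂[p,q] = [q] − [p]. For instance
  ∂[1,3] = [3] − [1].
This gives a 5×9 integer matrix of rank 4; reducing to Smith normal form yields diagonal entries (1,1,1,1).

∂_2: C_2 → C_1 maps a triangle to the signed sum of its edges. For instance
  ∂[2,3,4] = [3,4] − [2,4] + [2,3],
  ∂[3,4,5] = [4,5] − [3,5] + [3,4].
This gives a 9×6 integer matrix of rank 5; reducing to Smith normal form yields diagonal entries (1,1,1,1,1).

Now H_k = ker ∂_k / im ∂_{k+1}, so:

  H_0: rank C_0 − rank ∂_1 = 5 − 4 = 1, and the invariant factors of ∂_1 are all 1, so H_0 ≅ Z.
  H_1: rank ker ∂_1 − rank ∂_2 = (9 − 4) − 5 = 0, and the invariant factors of ∂_2 are all 1, so H_1 ≅ 0.
  H_2: rank ker ∂_2 − rank ∂_3 = (6 − 5) − 0 = 1, and there is no ∂_3, so H_2 ≅ Z.

As a check, the Euler characteristic is 5 − 9 + 6 = 2, which agrees with 1 − 0 + 1 = 2.

Hence the Betti numbers are b_0 = 1, b_1 = 0, b_2 = 1.

b_0 = 1, b_1 = 0, b_2 = 1.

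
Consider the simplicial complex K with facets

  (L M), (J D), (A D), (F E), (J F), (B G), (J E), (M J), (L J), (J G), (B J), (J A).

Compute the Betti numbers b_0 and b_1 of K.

b_0 = 1, b_1 = 4.

Take the total order A < B < D < E < F < G < J < L < M on the vertex set. Then K (dimension 1) consists of the simplices:

  0-simplices (9): A, B, D, E, F, G, J, L, M
  1-simplices (12): AD, AJ, BG, BJ, DJ, EF, EJ, FJ, GJ, JL, JM, LM

so the chain groups are C_0 ≅ Z^9, C_1 ≅ Z^12.

The boundary map ∂_1: C_1 → C_0 sends each edge [p,q] (with p < q) to q − p. For instance
  ∂BJ = J − B.
This gives a 9×12 integer matrix of rank 8; reducing to Smith normal form yields diagonal entries (1,1,1,1,1,1,1,1).

From H_k ≅ ker(∂_k) / im(∂_{k+1}) we obtain:

  H_0: rank C_0 − rank ∂_1 = 9 − 8 = 1, and the invariant factors of ∂_1 are all 1, so H_0 = Z.
  H_1: rank ker ∂_1 − rank ∂_2 = (12 − 8) − 0 = 4, and there is no ∂_2, so H_1 = Z^4.

Hence the Betti numbers are b_0 = 1, b_1 = 4.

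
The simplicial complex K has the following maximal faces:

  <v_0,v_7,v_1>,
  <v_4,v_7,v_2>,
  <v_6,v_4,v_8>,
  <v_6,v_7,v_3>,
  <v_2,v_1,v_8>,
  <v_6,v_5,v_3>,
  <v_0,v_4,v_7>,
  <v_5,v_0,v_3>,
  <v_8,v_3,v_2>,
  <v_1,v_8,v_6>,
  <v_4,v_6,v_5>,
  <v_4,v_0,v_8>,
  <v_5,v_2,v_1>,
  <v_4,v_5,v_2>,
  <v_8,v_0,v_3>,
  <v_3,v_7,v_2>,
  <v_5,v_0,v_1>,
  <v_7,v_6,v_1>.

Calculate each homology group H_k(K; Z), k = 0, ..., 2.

H_0 = Z,  H_1 = Z^2,  H_2 = Z.

K has 9 vertices, 27 edges, 18 triangles.
rank ∂_0 = 0, rank ∂_1 = 8 ⇒ b_0 = 9 − 0 − 8 = 1; all invariant factors of ∂_1 are 1 so no torsion. So H_0 ≅ Z.
rank ∂_1 = 8, rank ∂_2 = 17 ⇒ b_1 = 27 − 8 − 17 = 2; all invariant factors of ∂_2 are 1 so no torsion. So H_1 ≅ Z^2.
rank ∂_2 = 17, rank ∂_3 = 0 ⇒ b_2 = 18 − 17 − 0 = 1. So H_2 ≅ Z.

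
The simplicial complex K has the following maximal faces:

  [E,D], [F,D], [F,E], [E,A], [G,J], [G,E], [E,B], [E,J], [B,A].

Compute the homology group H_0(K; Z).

H_0 ≅ Z.

K has 7 vertices, 9 edges.
rank ∂_0 = 0, rank ∂_1 = 6 ⇒ b_0 = 7 − 0 − 6 = 1; all invariant factors of ∂_1 are 1 so no torsion. So H_0 = Z.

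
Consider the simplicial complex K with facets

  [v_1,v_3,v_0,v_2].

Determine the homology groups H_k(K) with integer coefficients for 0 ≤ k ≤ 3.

H_0 = Z,  H_1 = 0,  H_2 = 0,  H_3 = 0.

Take the total order v_0 < v_1 < v_2 < v_3 on the vertex set. Then K (dimension 3) consists of the simplices:

  0-simplices (4): [v_0], [v_1], [v_2], [v_3]
  1-simplices (6): [v_0,v_1], [v_0,v_2], [v_0,v_3], [v_1,v_2], [v_1,v_3], [v_2,v_3]
  2-simplices (4): [v_0,v_1,v_2], [v_0,v_1,v_3], [v_0,v_2,v_3], [v_1,v_2,v_3]
  3-simplices (1): [v_0,v_1,v_2,v_3]

so the chain groups are C_0 ≅ Z^4, C_1 ≅ Z^6, C_2 ≅ Z^4, C_3 ≅ Z^1.

Boundary ∂_1: C_1 → C_0 maps an edge to its endpoints' difference, ∂[p,q] = q − p. For instance
  ∂[v_2,v_3] = [v_3] − [v_2].
The resulting 4×6 matrix has rank 3, and its Smith normal form has invariant factors (1,1,1).

Boundary ∂_2: C_2 → C_1 maps a triangle to the signed sum of its edges. For instance
  ∂[v_0,v_1,v_2] = [v_1,v_2] − [v_0,v_2] + [v_0,v_1],
  ∂[v_1,v_2,v_3] = [v_2,v_3] − [v_1,v_3] + [v_1,v_2].
As a 6×4 matrix over Z this has rank 3, with invariant factors (1,1,1).

Boundary ∂_3: C_3 → C_2 sends each 3-simplex σ to the alternating sum Σ_i (−1)^i (σ with its i-th vertex removed). For instance
  ∂[v_0,v_1,v_2,v_3] = [v_1,v_2,v_3] − [v_0,v_2,v_3] + [v_0,v_1,v_3] − [v_0,v_1,v_2].
The 4×1 boundary matrix has rank 1 and Smith normal form diag(1).

Reading off H_k = ker ∂_k / im ∂_{k+1}:

  H_0: rank C_0 − rank ∂_1 = 4 − 3 = 1, and the invariant factors of ∂_1 are all 1, so H_0 = Z.
  H_1: rank ker ∂_1 − rank ∂_2 = (6 − 3) − 3 = 0, and the invariant factors of ∂_2 are all 1, so H_1 = 0.
  H_2: rank ker ∂_2 − rank ∂_3 = (4 − 3) − 1 = 0, and the invariant factors of ∂_3 are all 1, so H_2 = 0.
  H_3: rank ker ∂_3 − rank ∂_4 = (1 − 1) − 0 = 0, and there is no ∂_4, so H_3 = 0.

As a check, the Euler characteristic is 4 − 6 + 4 − 1 = 1, which agrees with 1 − 0 + 0 − 0 = 1.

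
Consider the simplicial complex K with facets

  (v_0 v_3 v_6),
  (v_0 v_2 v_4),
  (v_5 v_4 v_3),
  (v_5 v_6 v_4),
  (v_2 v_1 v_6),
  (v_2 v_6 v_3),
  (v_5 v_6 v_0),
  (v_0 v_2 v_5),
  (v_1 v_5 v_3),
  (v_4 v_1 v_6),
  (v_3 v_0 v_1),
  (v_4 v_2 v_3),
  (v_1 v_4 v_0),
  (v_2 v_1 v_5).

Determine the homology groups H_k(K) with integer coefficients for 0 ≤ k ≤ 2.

We work with the vertex ordering v_0 < v_1 < v_2 < v_3 < v_4 < v_5 < v_6. The simplices of K, each written with vertices in increasing order, are:

  0-simplices (7): [v_0], [v_1], [v_2], [v_3], [v_4], [v_5], [v_6]
  1-simplices (21): (21 of them)
  2-simplices (14): (14 of them)

Hence C_0 ≅ Z^7, C_1 ≅ Z^21, C_2 ≅ Z^14.

The boundary map ∂_1: C_1 → C_0 sends each edge [p,q] (with p < q) to q − p.
This gives a 7×21 integer matrix of rank 6; reducing to Smith normal form yields diagonal entries (1,1,1,1,1,1).

Boundary ∂_2: C_2 → C_1 acts by ∂[p,q,r] = [q,r] − [p,r] + [p,q]. For instance
  ∂[v_2,v_3,v_4] = [v_3,v_4] − [v_2,v_4] + [v_2,v_3],
  ∂[v_0,v_3,v_6] = [v_3,v_6] − [v_0,v_6] + [v_0,v_3].
The resulting 21×14 matrix has rank 13, and its Smith normal form has invariant factors (1,1,1,1,1,1,1,1,1,1,1,1,1).

Reading off H_k = ker ∂_k / im ∂_{k+1}:

  H_0: rank C_0 − rank ∂_1 = 7 − 6 = 1, and the invariant factors of ∂_1 are all 1, so H_0 = Z.
  H_1: rank ker ∂_1 − rank ∂_2 = (21 − 6) − 13 = 2, and the invariant factors of ∂_2 are all 1, so H_1 = Z^2.
  H_2: rank ker ∂_2 − rank ∂_3 = (14 − 13) − 0 = 1, and there is no ∂_3, so H_2 = Z.

As a check, the Euler characteristic is 7 − 21 + 14 = 0, which agrees with 1 − 2 + 1 = 0.

H_0 = Z,  H_1 = Z^2,  H_2 = Z.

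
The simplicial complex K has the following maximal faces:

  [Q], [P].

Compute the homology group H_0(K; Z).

H_0 = Z^2.

Order the vertices as P < Q. Listing each simplex with vertices in this order, K has dimension 0 with simplices:

  0-simplices (2): P, Q

Hence C_0 ≅ Z^2.

Computing H_k = (kernel of ∂_k) / (image of ∂_{k+1}):

  H_0: rank C_0 − rank ∂_1 = 2 − 0 = 2, and there is no ∂_1, so H_0 = Z^2.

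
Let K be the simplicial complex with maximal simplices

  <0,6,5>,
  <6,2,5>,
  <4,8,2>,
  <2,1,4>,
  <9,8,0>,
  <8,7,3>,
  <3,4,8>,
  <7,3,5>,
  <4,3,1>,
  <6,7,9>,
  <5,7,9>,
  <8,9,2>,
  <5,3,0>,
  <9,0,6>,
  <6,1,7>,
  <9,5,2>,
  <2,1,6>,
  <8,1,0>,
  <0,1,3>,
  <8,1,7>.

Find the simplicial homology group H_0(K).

Take the total order 0 < 1 < 2 < 3 < 4 < 5 < 6 < 7 < 8 < 9 on the vertex set. Then K (dimension 2) consists of the simplices:

  0-simplices (10): [0], [1], [2], [3], [4], [5], [6], [7], [8], [9]
  1-simplices (30): (30 of them)
  2-simplices (20): (20 of them)

Hence C_0 ≅ Z^10, C_1 ≅ Z^30, C_2 ≅ Z^20.

The boundary map ∂_1: C_1 → C_0 sends each edge [p,q] (with p < q) to q − p. For instance
  ∂[3,4] = [4] − [3].
As a 10×30 matrix over Z this has rank 9, with invariant factors (1,1,1,1,1,1,1,1,1).

∂_2: C_2 → C_1 acts by ∂[p,q,r] = [q,r] − [p,r] + [p,q]. For instance
  ∂[0,1,8] = [1,8] − [0,8] + [0,1],
  ∂[3,7,8] = [7,8] − [3,8] + [3,7].
This gives a 30×20 integer matrix of rank 20; reducing to Smith normal form yields diagonal entries (1,1,1,1,1,1,1,1,1,1,1,1,1,1,1,1,1,1,1,2).

Reading off H_k = ker ∂_k / im ∂_{k+1}:

  H_0: rank C_0 − rank ∂_1 = 10 − 9 = 1, and the invariant factors of ∂_1 are all 1, so H_0 = Z.

H_0 = Z.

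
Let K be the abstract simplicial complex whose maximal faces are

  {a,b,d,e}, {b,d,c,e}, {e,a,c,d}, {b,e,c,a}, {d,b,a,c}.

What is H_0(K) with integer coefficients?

H_0 = Z.

Take the total order a < b < c < d < e on the vertex set. Then K (dimension 3) consists of the simplices:

  0-simplices (5): a, b, c, d, e
  1-simplices (10): ab, ac, ad, ae, bc, bd, be, cd, ce, de
  2-simplices (10): abc, abd, abe, acd, ace, ade, bcd, bce, bde, cde
  3-simplices (5): abcd, abce, abde, acde, bcde

so the chain groups are C_0 ≅ Z^5, C_1 ≅ Z^10, C_2 ≅ Z^10, C_3 ≅ Z^5.

∂_1: C_1 → C_0 is given by ∂[p,q] = [q] − [p].
As a 5×10 matrix over Z this has rank 4, with invariant factors (1,1,1,1).

∂_2: C_2 → C_1 acts by ∂[p,q,r] = [q,r] − [p,r] + [p,q]. For instance
  ∂abc = bc − ac + ab,
  ∂acd = cd − ad + ac.
As a 10×10 matrix over Z this has rank 6, with invariant factors (1,1,1,1,1,1).

∂_3: C_3 → C_2 sends each 3-simplex σ to the alternating sum Σ_i (−1)^i (σ with its i-th vertex removed). For instance
  ∂acde = cde − ade + ace − acd,
  ∂bcde = cde − bde + bce − bcd.
As a 10×5 matrix over Z this has rank 4, with invariant factors (1,1,1,1).

From H_k ≅ ker(∂_k) / im(∂_{k+1}) we obtain:

  H_0: rank C_0 − rank ∂_1 = 5 − 4 = 1, and the invariant factors of ∂_1 are all 1, so H_0 ≅ Z.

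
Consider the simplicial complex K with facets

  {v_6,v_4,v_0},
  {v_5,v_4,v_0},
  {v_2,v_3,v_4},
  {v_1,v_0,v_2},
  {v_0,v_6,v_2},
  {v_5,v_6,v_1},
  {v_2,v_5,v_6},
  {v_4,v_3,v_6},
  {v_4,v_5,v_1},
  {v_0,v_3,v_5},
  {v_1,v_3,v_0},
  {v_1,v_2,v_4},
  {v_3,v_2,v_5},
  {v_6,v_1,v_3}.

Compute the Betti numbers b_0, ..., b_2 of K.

b_0 = 1, b_1 = 2, b_2 = 1.

K has 7 vertices, 21 edges, 14 triangles.
rank ∂_0 = 0, rank ∂_1 = 6 ⇒ b_0 = 7 − 0 − 6 = 1; all invariant factors of ∂_1 are 1 so no torsion. So H_0 = Z.
rank ∂_1 = 6, rank ∂_2 = 13 ⇒ b_1 = 21 − 6 − 13 = 2; all invariant factors of ∂_2 are 1 so no torsion. So H_1 = Z^2.
rank ∂_2 = 13, rank ∂_3 = 0 ⇒ b_2 = 14 − 13 − 0 = 1. So H_2 = Z.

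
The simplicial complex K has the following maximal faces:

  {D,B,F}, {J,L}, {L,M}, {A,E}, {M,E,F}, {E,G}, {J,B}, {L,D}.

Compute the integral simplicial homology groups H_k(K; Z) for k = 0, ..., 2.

H_0 = Z,  H_1 = Z^2,  H_2 = 0.

Take the total order A < B < D < E < F < G < J < L < M on the vertex set. Then K (dimension 2) consists of the simplices:

  0-simplices (9): A, B, D, E, F, G, J, L, M
  1-simplices (12): AE, BD, BF, BJ, DF, DL, EF, EG, EM, FM, JL, LM
  2-simplices (2): BDF, EFM

so the chain groups are C_0 ≅ Z^9, C_1 ≅ Z^12, C_2 ≅ Z^2.

The boundary map ∂_1: C_1 → C_0 sends each edge [p,q] (with p < q) to q − p.
As a 9×12 matrix over Z this has rank 8, with invariant factors (1,1,1,1,1,1,1,1).

Boundary ∂_2: C_2 → C_1 sends each 2-simplex [p,q,r] to [q,r] − [p,r] + [p,q]. For instance
  ∂BDF = DF − BF + BD,
  ∂EFM = FM − EM + EF.
This gives a 12×2 integer matrix of rank 2; reducing to Smith normal form yields diagonal entries (1,1).

From H_k ≅ ker(∂_k) / im(∂_{k+1}) we obtain:

  H_0: rank C_0 − rank ∂_1 = 9 − 8 = 1, and the invariant factors of ∂_1 are all 1, so H_0 ≅ Z.
  H_1: rank ker ∂_1 − rank ∂_2 = (12 − 8) − 2 = 2, and the invariant factors of ∂_2 are all 1, so H_1 ≅ Z^2.
  H_2: rank ker ∂_2 − rank ∂_3 = (2 − 2) − 0 = 0, and there is no ∂_3, so H_2 ≅ 0.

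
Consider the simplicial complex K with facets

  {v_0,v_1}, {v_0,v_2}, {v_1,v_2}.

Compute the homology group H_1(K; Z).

K has 3 vertices, 3 edges.
rank ∂_1 = 2, rank ∂_2 = 0 ⇒ b_1 = 3 − 2 − 0 = 1. So H_1 = Z.

H_1 = Z.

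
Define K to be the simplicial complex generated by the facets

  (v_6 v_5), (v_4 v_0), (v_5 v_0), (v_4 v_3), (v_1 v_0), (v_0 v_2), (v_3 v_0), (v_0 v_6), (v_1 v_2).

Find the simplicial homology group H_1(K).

We work with the vertex ordering v_0 < v_1 < v_2 < v_3 < v_4 < v_5 < v_6. The simplices of K, each written with vertices in increasing order, are:

  0-simplices (7): [v_0], [v_1], [v_2], [v_3], [v_4], [v_5], [v_6]
  1-simplices (9): [v_0,v_1], [v_0,v_2], [v_0,v_3], [v_0,v_4], [v_0,v_5], [v_0,v_6], [v_1,v_2], [v_3,v_4], [v_5,v_6]

giving chain groups C_0 ≅ Z^7, C_1 ≅ Z^9.

Boundary ∂_1: C_1 → C_0 is given by ∂[p,q] = [q] − [p]. For instance
  ∂[v_0,v_1] = [v_1] − [v_0].
The 7×9 boundary matrix has rank 6 and Smith normal form diag(1,1,1,1,1,1).

Now H_k = ker ∂_k / im ∂_{k+1}, so:

  H_1: rank ker ∂_1 − rank ∂_2 = (9 − 6) − 0 = 3, and there is no ∂_2, so H_1 ≅ Z^3.

H_1 = Z^3.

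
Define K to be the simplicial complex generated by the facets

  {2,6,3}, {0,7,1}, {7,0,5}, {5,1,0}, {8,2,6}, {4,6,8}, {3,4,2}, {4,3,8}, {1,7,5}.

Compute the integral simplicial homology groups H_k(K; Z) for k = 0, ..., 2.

We work with the vertex ordering 0 < 1 < 2 < 3 < 4 < 5 < 6 < 7 < 8. The simplices of K, each written with vertices in increasing order, are:

  0-simplices (9): [0], [1], [2], [3], [4], [5], [6], [7], [8]
  1-simplices (16): [0,1], [0,5], [0,7], [1,5], [1,7], [2,3], [2,4], [2,6], [2,8], [3,4], [3,6], [3,8], [4,6], [4,8], [5,7], [6,8]
  2-simplices (9): [0,1,5], [0,1,7], [0,5,7], [1,5,7], [2,3,4], [2,3,6], [2,6,8], [3,4,8], [4,6,8]

Hence C_0 ≅ Z^9, C_1 ≅ Z^16, C_2 ≅ Z^9.

Boundary ∂_1: C_1 → C_0 sends each edge [p,q] (with p < q) to q − p.
The 9×16 boundary matrix has rank 7 and Smith normal form diag(1,1,1,1,1,1,1).

Boundary ∂_2: C_2 → C_1 sends each 2-simplex [p,q,r] to [q,r] − [p,r] + [p,q]. For instance
  ∂[2,3,4] = [3,4] − [2,4] + [2,3],
  ∂[4,6,8] = [6,8] − [4,8] + [4,6].
The 16×9 boundary matrix has rank 8 and Smith normal form diag(1,1,1,1,1,1,1,1).

Computing H_k = (kernel of ∂_k) / (image of ∂_{k+1}):

  H_0: rank C_0 − rank ∂_1 = 9 − 7 = 2, and the invariant factors of ∂_1 are all 1, so H_0 = Z^2.
  H_1: rank ker ∂_1 − rank ∂_2 = (16 − 7) − 8 = 1, and the invariant factors of ∂_2 are all 1, so H_1 = Z.
  H_2: rank ker ∂_2 − rank ∂_3 = (9 − 8) − 0 = 1, and there is no ∂_3, so H_2 = Z.

As a check, the Euler characteristic is 9 − 16 + 9 = 2, which agrees with 2 − 1 + 1 = 2.

H_0 ≅ Z^2,  H_1 ≅ Z,  H_2 ≅ Z.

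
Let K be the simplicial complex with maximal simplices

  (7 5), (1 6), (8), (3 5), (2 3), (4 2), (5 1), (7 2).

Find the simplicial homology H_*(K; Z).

H_0 ≅ Z^2,  H_1 ≅ Z.

We work with the vertex ordering 1 < 2 < 3 < 4 < 5 < 6 < 7 < 8. The simplices of K, each written with vertices in increasing order, are:

  0-simplices (8): [1], [2], [3], [4], [5], [6], [7], [8]
  1-simplices (7): [1,5], [1,6], [2,3], [2,4], [2,7], [3,5], [5,7]

so the chain groups are C_0 ≅ Z^8, C_1 ≅ Z^7.

Boundary ∂_1: C_1 → C_0 maps an edge to its endpoints' difference, ∂[p,q] = q − p. For instance
  ∂[2,4] = [4] − [2].
The 8×7 boundary matrix has rank 6 and Smith normal form diag(1,1,1,1,1,1).

Reading off H_k = ker ∂_k / im ∂_{k+1}:

  H_0: rank C_0 − rank ∂_1 = 8 − 6 = 2, and the invariant factors of ∂_1 are all 1, so H_0 = Z^2.
  H_1: rank ker ∂_1 − rank ∂_2 = (7 − 6) − 0 = 1, and there is no ∂_2, so H_1 = Z.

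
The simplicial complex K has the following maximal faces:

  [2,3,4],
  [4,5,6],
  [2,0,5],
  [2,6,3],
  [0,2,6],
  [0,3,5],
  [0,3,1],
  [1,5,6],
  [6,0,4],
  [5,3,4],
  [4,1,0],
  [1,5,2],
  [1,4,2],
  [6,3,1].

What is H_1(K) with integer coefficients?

H_1 = Z^2.

K has 7 vertices, 21 edges, 14 triangles.
rank ∂_1 = 6, rank ∂_2 = 13 ⇒ b_1 = 21 − 6 − 13 = 2; all invariant factors of ∂_2 are 1 so no torsion. So H_1 = Z^2.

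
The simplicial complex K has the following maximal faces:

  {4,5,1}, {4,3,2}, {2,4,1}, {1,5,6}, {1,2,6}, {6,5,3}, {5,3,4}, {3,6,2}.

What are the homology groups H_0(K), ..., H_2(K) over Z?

Order the vertices as 1 < 2 < 3 < 4 < 5 < 6. Listing each simplex with vertices in this order, K has dimension 2 with simplices:

  0-simplices (6): [1], [2], [3], [4], [5], [6]
  1-simplices (12): [1,2], [1,4], [1,5], [1,6], [2,3], [2,4], [2,6], [3,4], [3,5], [3,6], [4,5], [5,6]
  2-simplices (8): [1,2,4], [1,2,6], [1,4,5], [1,5,6], [2,3,4], [2,3,6], [3,4,5], [3,5,6]

so the chain groups are C_0 ≅ Z^6, C_1 ≅ Z^12, C_2 ≅ Z^8.

∂_1: C_1 → C_0 is given by ∂[p,q] = [q] − [p]. For instance
  ∂[1,6] = [6] − [1].
This gives a 6×12 integer matrix of rank 5; reducing to Smith normal form yields diagonal entries (1,1,1,1,1).

The boundary map ∂_2: C_2 → C_1 acts by ∂[p,q,r] = [q,r] − [p,r] + [p,q]. For instance
  ∂[3,4,5] = [4,5] − [3,5] + [3,4],
  ∂[3,5,6] = [5,6] − [3,6] + [3,5].
As a 12×8 matrix over Z this has rank 7, with invariant factors (1,1,1,1,1,1,1).

From H_k ≅ ker(∂_k) / im(∂_{k+1}) we obtain:

  H_0: rank C_0 − rank ∂_1 = 6 − 5 = 1, and the invariant factors of ∂_1 are all 1, so H_0 = Z.
  H_1: rank ker ∂_1 − rank ∂_2 = (12 − 5) − 7 = 0, and the invariant factors of ∂_2 are all 1, so H_1 = 0.
  H_2: rank ker ∂_2 − rank ∂_3 = (8 − 7) − 0 = 1, and there is no ∂_3, so H_2 = Z.

H_0 ≅ Z,  H_1 = 0,  H_2 ≅ Z.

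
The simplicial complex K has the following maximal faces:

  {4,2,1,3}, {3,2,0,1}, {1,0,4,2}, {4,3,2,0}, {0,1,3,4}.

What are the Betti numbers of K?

We work with the vertex ordering 0 < 1 < 2 < 3 < 4. The simplices of K, each written with vertices in increasing order, are:

  0-simplices (5): [0], [1], [2], [3], [4]
  1-simplices (10): [0,1], [0,2], [0,3], [0,4], [1,2], [1,3], [1,4], [2,3], [2,4], [3,4]
  2-simplices (10): [0,1,2], [0,1,3], [0,1,4], [0,2,3], [0,2,4], [0,3,4], [1,2,3], [1,2,4], [1,3,4], [2,3,4]
  3-simplices (5): [0,1,2,3], [0,1,2,4], [0,1,3,4], [0,2,3,4], [1,2,3,4]

so the chain groups are C_0 ≅ Z^5, C_1 ≅ Z^10, C_2 ≅ Z^10, C_3 ≅ Z^5.

∂_1: C_1 → C_0 sends each edge [p,q] (with p < q) to q − p. For instance
  ∂[0,4] = [4] − [0].
The 5×10 boundary matrix has rank 4 and Smith normal form diag(1,1,1,1).

The boundary map ∂_2: C_2 → C_1 acts by ∂[p,q,r] = [q,r] − [p,r] + [p,q]. For instance
  ∂[2,3,4] = [3,4] − [2,4] + [2,3],
  ∂[0,1,3] = [1,3] − [0,3] + [0,1].
As a 10×10 matrix over Z this has rank 6, with invariant factors (1,1,1,1,1,1).

Boundary ∂_3: C_3 → C_2 sends each 3-simplex σ to the alternating sum Σ_i (−1)^i (σ with its i-th vertex removed). For instance
  ∂[0,2,3,4] = [2,3,4] − [0,3,4] + [0,2,4] − [0,2,3],
  ∂[1,2,3,4] = [2,3,4] − [1,3,4] + [1,2,4] − [1,2,3].
The resulting 10×5 matrix has rank 4, and its Smith normal form has invariant factors (1,1,1,1).

Now H_k = ker ∂_k / im ∂_{k+1}, so:

  H_0: rank C_0 − rank ∂_1 = 5 − 4 = 1, and the invariant factors of ∂_1 are all 1, so H_0 = Z.
  H_1: rank ker ∂_1 − rank ∂_2 = (10 − 4) − 6 = 0, and the invariant factors of ∂_2 are all 1, so H_1 = 0.
  H_2: rank ker ∂_2 − rank ∂_3 = (10 − 6) − 4 = 0, and the invariant factors of ∂_3 are all 1, so H_2 = 0.
  H_3: rank ker ∂_3 − rank ∂_4 = (5 − 4) − 0 = 1, and there is no ∂_4, so H_3 = Z.

(K is a triangulation of the 3-sphere S^3.)

Hence the Betti numbers are b_0 = 1, b_1 = 0, b_2 = 0, b_3 = 1.

b_0 = 1, b_1 = 0, b_2 = 0, b_3 = 1.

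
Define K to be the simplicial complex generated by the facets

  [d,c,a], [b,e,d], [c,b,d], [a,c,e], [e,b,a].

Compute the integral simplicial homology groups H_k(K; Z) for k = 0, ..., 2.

H_0 = Z,  H_1 = Z,  H_2 = 0.

Order the vertices as a < b < c < d < e. Listing each simplex with vertices in this order, K has dimension 2 with simplices:

  0-simplices (5): a, b, c, d, e
  1-simplices (10): ab, ac, ad, ae, bc, bd, be, cd, ce, de
  2-simplices (5): abe, acd, ace, bcd, bde

giving chain groups C_0 ≅ Z^5, C_1 ≅ Z^10, C_2 ≅ Z^5.

Boundary ∂_1: C_1 → C_0 is given by ∂[p,q] = [q] − [p]. For instance
  ∂cd = d − c.
The 5×10 boundary matrix has rank 4 and Smith normal form diag(1,1,1,1).

The boundary map ∂_2: C_2 → C_1 acts by ∂[p,q,r] = [q,r] − [p,r] + [p,q]. For instance
  ∂acd = cd − ad + ac,
  ∂abe = be − ae + ab.
The resulting 10×5 matrix has rank 5, and its Smith normal form has invariant factors (1,1,1,1,1).

Reading off H_k = ker ∂_k / im ∂_{k+1}:

  H_0: rank C_0 − rank ∂_1 = 5 − 4 = 1, and the invariant factors of ∂_1 are all 1, so H_0 ≅ Z.
  H_1: rank ker ∂_1 − rank ∂_2 = (10 − 4) − 5 = 1, and the invariant factors of ∂_2 are all 1, so H_1 ≅ Z.
  H_2: rank ker ∂_2 − rank ∂_3 = (5 − 5) − 0 = 0, and there is no ∂_3, so H_2 ≅ 0.

(K is a triangulation of the Möbius band.)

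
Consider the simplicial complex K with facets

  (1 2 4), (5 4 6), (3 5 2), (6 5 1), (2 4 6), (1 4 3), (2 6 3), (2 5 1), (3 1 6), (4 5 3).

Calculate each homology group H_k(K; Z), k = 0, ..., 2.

Fix the vertex order 1 < 2 < 3 < 4 < 5 < 6 and write every simplex with vertices in increasing order. Then dim K = 2 and the simplices of K are:

  0-simplices (6): [1], [2], [3], [4], [5], [6]
  1-simplices (15): [1,2], [1,3], [1,4], [1,5], [1,6], [2,3], [2,4], [2,5], [2,6], [3,4], [3,5], [3,6], [4,5], [4,6], [5,6]
  2-simplices (10): [1,2,4], [1,2,5], [1,3,4], [1,3,6], [1,5,6], [2,3,5], [2,3,6], [2,4,6], [3,4,5], [4,5,6]

giving chain groups C_0 ≅ Z^6, C_1 ≅ Z^15, C_2 ≅ Z^10.

∂_1: C_1 → C_0 is given by ∂[p,q] = [q] − [p]. For instance
  ∂[1,6] = [6] − [1].
This gives a 6×15 integer matrix of rank 5; reducing to Smith normal form yields diagonal entries (1,1,1,1,1).

The boundary map ∂_2: C_2 → C_1 acts by ∂[p,q,r] = [q,r] − [p,r] + [p,q]. For instance
  ∂[1,3,4] = [3,4] − [1,4] + [1,3],
  ∂[1,3,6] = [3,6] − [1,6] + [1,3].
As a 15×10 matrix over Z this has rank 10, with invariant factors (1,1,1,1,1,1,1,1,1,2).

Reading off H_k = ker ∂_k / im ∂_{k+1}:

  H_0: rank C_0 − rank ∂_1 = 6 − 5 = 1, and the invariant factors of ∂_1 are all 1, so H_0 ≅ Z.
  H_1: rank ker ∂_1 − rank ∂_2 = (15 − 5) − 10 = 0, and ∂_2 has invariant factor 2 > 1, so H_1 ≅ Z/2.
  H_2: rank ker ∂_2 − rank ∂_3 = (10 − 10) − 0 = 0, and there is no ∂_3, so H_2 ≅ 0.

As a check, the Euler characteristic is 6 − 15 + 10 = 1, which agrees with 1 − 0 + 0 = 1.

H_0 ≅ Z,  H_1 ≅ Z/2,  H_2 = 0.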